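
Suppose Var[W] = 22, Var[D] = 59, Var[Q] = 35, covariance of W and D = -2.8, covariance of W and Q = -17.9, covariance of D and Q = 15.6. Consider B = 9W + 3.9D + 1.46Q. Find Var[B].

Var[B] = 2264.6768

Var[B] = a²·Var[W] + b²·Var[D] + c²·Var[Q] + 2ab·covariance of W and D + 2ac·covariance of W and Q + 2bc·covariance of D and Q, with a = 9, b = 3.9, c = 1.46.
= 1782 + 897.39 + 74.606 + (-196.56) + (-470.412) + 177.6528
= 2264.6768.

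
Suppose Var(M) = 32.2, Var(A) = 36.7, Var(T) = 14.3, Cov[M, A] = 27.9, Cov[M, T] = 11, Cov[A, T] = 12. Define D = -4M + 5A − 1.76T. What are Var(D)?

Var(D) = 304.67568

Var(D) = a²·Var(M) + b²·Var(A) + c²·Var(T) + 2ab·Cov[M, A] + 2ac·Cov[M, T] + 2bc·Cov[A, T], with a = -4, b = 5, c = -1.76.
= 515.2 + 917.5 + 44.29568 + (-1116) + 154.88 + (-211.2)
= 304.67568.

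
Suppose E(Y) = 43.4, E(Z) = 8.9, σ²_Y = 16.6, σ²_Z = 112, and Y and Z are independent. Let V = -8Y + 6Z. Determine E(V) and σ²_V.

E(V) = (-8)·E(Y) + 6·E(Z) = (-8)·43.4 + 6·8.9 = -293.8.
σ²_V = a²·σ²_Y + b²·σ²_Z + 2ab·covariance of Y and Z with a = -8, b = 6.
Independence gives covariance of Y and Z = 0.
= (-8)²·16.6 + 6²·112 + 2·(-8)·6·0
= 1062.4 + 4032 + 0 = 5094.4.

E(V) = -293.8, σ²_V = 5094.4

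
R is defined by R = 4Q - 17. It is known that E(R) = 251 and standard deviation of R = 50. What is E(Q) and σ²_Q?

E(Q) = 67, σ²_Q = 156.25

From R = 4Q - 17: E(R) = a·E(Q) + b, so E(Q) = (E(R) − b)/a = (251 − (-17))/4 = 67.
σ²_R = 50² = 2500.
σ²_R = a²·σ²_Q, so σ²_Q = 2500/4² = 156.25.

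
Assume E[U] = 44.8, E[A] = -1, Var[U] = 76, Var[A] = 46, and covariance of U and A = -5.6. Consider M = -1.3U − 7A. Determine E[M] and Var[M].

E[M] = -51.24, Var[M] = 2280.52

E[M] = (-1.3)·E[U] + (-7)·E[A] = (-1.3)·44.8 + (-7)·(-1) = -51.24.
Var[M] = a²·Var[U] + b²·Var[A] + 2ab·covariance of U and A with a = -1.3, b = -7.
= (-1.3)²·76 + (-7)²·46 + 2·(-1.3)·(-7)·(-5.6)
= 128.44 + 2254 + (-101.92) = 2280.52.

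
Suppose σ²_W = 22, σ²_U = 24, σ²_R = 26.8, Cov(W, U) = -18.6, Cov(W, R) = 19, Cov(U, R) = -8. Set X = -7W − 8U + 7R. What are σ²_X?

σ²_X = a²·σ²_W + b²·σ²_U + c²·σ²_R + 2ab·Cov(W, U) + 2ac·Cov(W, R) + 2bc·Cov(U, R), with a = -7, b = -8, c = 7.
= 1078 + 1536 + 1313.2 + (-2083.2) + (-1862) + 896
= 878.

σ²_X = 878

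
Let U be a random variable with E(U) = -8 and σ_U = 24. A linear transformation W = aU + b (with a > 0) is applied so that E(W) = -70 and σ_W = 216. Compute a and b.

a = 9, b = 2

σ_W = a·σ_U (a > 0), so a = 216/24 = 9.
E(W) = a·E(U) + b, so b = -70 − 9·(-8) = 2.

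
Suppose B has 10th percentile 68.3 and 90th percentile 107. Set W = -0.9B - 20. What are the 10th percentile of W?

10th percentile of W = -116.3

Since a = -0.9 < 0 the transformation is decreasing, reversing order: the 10th percentile of W corresponds to the 90th percentile of B.
So P_{10}(W) = a·P_{90}(B) + b = (-0.9)·107 + (-20) = -116.3.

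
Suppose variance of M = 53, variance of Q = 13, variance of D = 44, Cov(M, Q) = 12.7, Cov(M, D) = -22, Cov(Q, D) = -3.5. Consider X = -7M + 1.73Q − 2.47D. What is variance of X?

variance of X = a²·variance of M + b²·variance of Q + c²·variance of D + 2ab·Cov(M, Q) + 2ac·Cov(M, D) + 2bc·Cov(Q, D), with a = -7, b = 1.73, c = -2.47.
= 2597 + 38.9077 + 268.4396 + (-307.594) + (-760.76) + 29.9117
= 1865.905.

variance of X = 1865.905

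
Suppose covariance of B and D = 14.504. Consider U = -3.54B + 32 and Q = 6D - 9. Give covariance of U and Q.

covariance of U and Q = -308.06496

covariance of U and Q = a·c·covariance of B and D = (-3.54)·6·14.504 = -308.06496. Additive constants drop out.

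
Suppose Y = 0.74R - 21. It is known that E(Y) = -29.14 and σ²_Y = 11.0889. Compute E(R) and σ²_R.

E(R) = -11, σ²_R = 20.25

From Y = 0.74R - 21: E(Y) = a·E(R) + b, so E(R) = (E(Y) − b)/a = (-29.14 − (-21))/0.74 = -11.
σ²_Y = a²·σ²_R, so σ²_R = 11.0889/0.74² = 20.25.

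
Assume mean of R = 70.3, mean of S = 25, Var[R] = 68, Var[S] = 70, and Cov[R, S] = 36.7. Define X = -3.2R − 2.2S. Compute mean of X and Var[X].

mean of X = (-3.2)·mean of R + (-2.2)·mean of S = (-3.2)·70.3 + (-2.2)·25 = -279.96.
Var[X] = a²·Var[R] + b²·Var[S] + 2ab·Cov[R, S] with a = -3.2, b = -2.2.
= (-3.2)²·68 + (-2.2)²·70 + 2·(-3.2)·(-2.2)·36.7
= 696.32 + 338.8 + 516.736 = 1551.856.

mean of X = -279.96, Var[X] = 1551.856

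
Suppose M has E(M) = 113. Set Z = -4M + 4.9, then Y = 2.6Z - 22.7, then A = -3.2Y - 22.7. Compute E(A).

E(Z) = (-4)·113 + 4.9 = -447.1.
E(Y) = 2.6·(-447.1) + (-22.7) = -1185.16.
E(A) = (-3.2)·(-1185.16) + (-22.7) = 3769.812.

E(A) = 3769.812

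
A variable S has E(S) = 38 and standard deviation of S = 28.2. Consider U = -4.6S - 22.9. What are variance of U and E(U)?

U = -4.6S - 22.9 is linear with a = -4.6, b = -22.9.
variance of S = 28.2² = 795.24.
variance of U = a²·variance of S = (-4.6)²·795.24 = 16827.2784 (the additive constant -22.9 does not affect variance).
E(U) = a·E(S) + b = (-4.6)·38 + (-22.9) = -197.7.

variance of U = 16827.2784, E(U) = -197.7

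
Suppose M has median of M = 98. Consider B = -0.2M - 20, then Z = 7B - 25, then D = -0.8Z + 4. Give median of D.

median of D = 245.76

median of B = (-0.2)·98 + (-20) = -39.6.
median of Z = 7·(-39.6) + (-25) = -302.2.
median of D = (-0.8)·(-302.2) + 4 = 245.76.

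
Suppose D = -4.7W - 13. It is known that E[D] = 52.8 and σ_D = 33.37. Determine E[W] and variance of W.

From D = -4.7W - 13: E[D] = a·E[W] + b, so E[W] = (E[D] − b)/a = (52.8 − (-13))/(-4.7) = -14.
variance of D = 33.37² = 1113.5569.
variance of D = a²·variance of W, so variance of W = 1113.5569/(-4.7)² = 50.41.

E[W] = -14, variance of W = 50.41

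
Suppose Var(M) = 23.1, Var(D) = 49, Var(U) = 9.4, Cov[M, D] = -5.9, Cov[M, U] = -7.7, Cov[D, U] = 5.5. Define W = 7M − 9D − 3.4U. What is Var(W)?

Var(W) = a²·Var(M) + b²·Var(D) + c²·Var(U) + 2ab·Cov[M, D] + 2ac·Cov[M, U] + 2bc·Cov[D, U], with a = 7, b = -9, c = -3.4.
= 1131.9 + 3969 + 108.664 + 743.4 + 366.52 + 336.6
= 6656.084.

Var(W) = 6656.084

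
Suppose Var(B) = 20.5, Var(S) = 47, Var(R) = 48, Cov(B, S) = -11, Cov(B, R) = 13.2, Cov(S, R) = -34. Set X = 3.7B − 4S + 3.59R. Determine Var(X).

Var(X) = 3304.025

Var(X) = a²·Var(B) + b²·Var(S) + c²·Var(R) + 2ab·Cov(B, S) + 2ac·Cov(B, R) + 2bc·Cov(S, R), with a = 3.7, b = -4, c = 3.59.
= 280.645 + 752 + 618.6288 + 325.6 + 350.6712 + 976.48
= 3304.025.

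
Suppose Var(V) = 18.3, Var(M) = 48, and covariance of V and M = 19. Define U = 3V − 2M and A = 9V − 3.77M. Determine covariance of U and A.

covariance of U and A = 299.13

By bilinearity, covariance of U and A = ac·Var(V) + bd·Var(M) + (ad+bc)·covariance of V and M, with a=3, b=-2, c=9, d=-3.77.
ac·Var(V) = 3·9·18.3 = 494.1
bd·Var(M) = (-2)·(-3.77)·48 = 361.92
(ad+bc)·covariance of V and M = (-29.31)·19 = -556.89
covariance of U and A = 494.1 + 361.92 + (-556.89) = 299.13.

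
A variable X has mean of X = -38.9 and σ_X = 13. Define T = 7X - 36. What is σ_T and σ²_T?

T = 7X - 36 is linear with a = 7, b = -36.
σ_T = |a|·σ_X = |7|·13 = 91.
σ²_X = 13² = 169.
σ²_T = a²·σ²_X = 7²·169 = 8281 (the additive constant -36 does not affect variance).

σ_T = 91, σ²_T = 8281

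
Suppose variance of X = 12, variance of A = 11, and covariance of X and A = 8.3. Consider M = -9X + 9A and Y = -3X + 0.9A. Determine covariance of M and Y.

By bilinearity, covariance of M and Y = ac·variance of X + bd·variance of A + (ad+bc)·covariance of X and A, with a=-9, b=9, c=-3, d=0.9.
ac·variance of X = (-9)·(-3)·12 = 324
bd·variance of A = 9·0.9·11 = 89.1
(ad+bc)·covariance of X and A = (-35.1)·8.3 = -291.33
covariance of M and Y = 324 + 89.1 + (-291.33) = 121.77.

covariance of M and Y = 121.77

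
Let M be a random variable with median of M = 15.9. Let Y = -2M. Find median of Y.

A linear map preserves order up to sign, so median of Y = a·median of M + b = (-2)·15.9 = -31.8.

median of Y = -31.8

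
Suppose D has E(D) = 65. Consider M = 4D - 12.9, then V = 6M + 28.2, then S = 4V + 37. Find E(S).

E(S) = 6080.2

E(M) = 4·65 + (-12.9) = 247.1.
E(V) = 6·247.1 + 28.2 = 1510.8.
E(S) = 4·1510.8 + 37 = 6080.2.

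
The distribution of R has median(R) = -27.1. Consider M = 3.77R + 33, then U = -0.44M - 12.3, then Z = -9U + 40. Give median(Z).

median(M) = 3.77·(-27.1) + 33 = -69.167.
median(U) = (-0.44)·(-69.167) + (-12.3) = 18.13348.
median(Z) = (-9)·18.13348 + 40 = -123.20132.

median(Z) = -123.20132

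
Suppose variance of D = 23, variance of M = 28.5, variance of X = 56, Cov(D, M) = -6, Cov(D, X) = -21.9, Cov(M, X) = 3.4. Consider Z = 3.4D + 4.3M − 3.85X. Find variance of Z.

variance of Z = 1908.233

variance of Z = a²·variance of D + b²·variance of M + c²·variance of X + 2ab·Cov(D, M) + 2ac·Cov(D, X) + 2bc·Cov(M, X), with a = 3.4, b = 4.3, c = -3.85.
= 265.88 + 526.965 + 830.06 + (-175.44) + 573.342 + (-112.574)
= 1908.233.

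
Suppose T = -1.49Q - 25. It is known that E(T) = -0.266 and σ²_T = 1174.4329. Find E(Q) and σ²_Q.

From T = -1.49Q - 25: E(T) = a·E(Q) + b, so E(Q) = (E(T) − b)/a = (-0.266 − (-25))/(-1.49) = -16.6.
σ²_T = a²·σ²_Q, so σ²_Q = 1174.4329/(-1.49)² = 529.

E(Q) = -16.6, σ²_Q = 529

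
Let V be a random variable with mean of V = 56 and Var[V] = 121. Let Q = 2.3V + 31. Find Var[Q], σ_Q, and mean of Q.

Var[Q] = 640.09, σ_Q = 25.3, mean of Q = 159.8

Q = 2.3V + 31 is linear with a = 2.3, b = 31.
Var[Q] = a²·Var[V] = 2.3²·121 = 640.09 (the additive constant 31 does not affect variance).
σ_V = √121 = 11.
σ_Q = |a|·σ_V = |2.3|·11 = 25.3.
mean of Q = a·mean of V + b = 2.3·56 + 31 = 159.8.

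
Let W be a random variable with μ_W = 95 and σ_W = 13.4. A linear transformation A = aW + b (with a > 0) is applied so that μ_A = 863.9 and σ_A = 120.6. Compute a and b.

a = 9, b = 8.9

σ_A = a·σ_W (a > 0), so a = 120.6/13.4 = 9.
μ_A = a·μ_W + b, so b = 863.9 − 9·95 = 8.9.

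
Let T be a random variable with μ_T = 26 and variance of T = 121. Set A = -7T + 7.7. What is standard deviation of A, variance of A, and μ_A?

A = -7T + 7.7 is linear with a = -7, b = 7.7.
standard deviation of T = √121 = 11.
standard deviation of A = |a|·standard deviation of T = |-7|·11 = 77.
variance of A = a²·variance of T = (-7)²·121 = 5929 (the additive constant 7.7 does not affect variance).
μ_A = a·μ_T + b = (-7)·26 + 7.7 = -174.3.

standard deviation of A = 77, variance of A = 5929, μ_A = -174.3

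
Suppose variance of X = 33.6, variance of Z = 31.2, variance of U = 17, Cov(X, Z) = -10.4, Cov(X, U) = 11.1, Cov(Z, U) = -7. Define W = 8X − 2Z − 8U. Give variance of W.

variance of W = a²·variance of X + b²·variance of Z + c²·variance of U + 2ab·Cov(X, Z) + 2ac·Cov(X, U) + 2bc·Cov(Z, U), with a = 8, b = -2, c = -8.
= 2150.4 + 124.8 + 1088 + 332.8 + (-1420.8) + (-224)
= 2051.2.

variance of W = 2051.2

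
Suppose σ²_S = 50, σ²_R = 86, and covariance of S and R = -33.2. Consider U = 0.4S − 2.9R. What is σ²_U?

σ²_U = 808.284

σ²_U = a²·σ²_S + b²·σ²_R + 2ab·covariance of S and R with a = 0.4, b = -2.9.
= 0.4²·50 + (-2.9)²·86 + 2·0.4·(-2.9)·(-33.2)
= 8 + 723.26 + 77.024 = 808.284.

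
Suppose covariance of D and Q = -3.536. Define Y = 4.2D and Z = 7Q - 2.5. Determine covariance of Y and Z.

covariance of Y and Z = a·c·covariance of D and Q = 4.2·7·(-3.536) = -103.9584. Additive constants drop out.

covariance of Y and Z = -103.9584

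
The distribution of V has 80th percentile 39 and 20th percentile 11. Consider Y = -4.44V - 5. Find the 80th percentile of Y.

80th percentile of Y = -53.84

Since a = -4.44 < 0 the transformation is decreasing, reversing order: the 80th percentile of Y corresponds to the 20th percentile of V.
So P_{80}(Y) = a·P_{20}(V) + b = (-4.44)·11 + (-5) = -53.84.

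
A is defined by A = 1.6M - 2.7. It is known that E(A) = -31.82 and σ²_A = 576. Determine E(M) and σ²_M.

E(M) = -18.2, σ²_M = 225

From A = 1.6M - 2.7: E(A) = a·E(M) + b, so E(M) = (E(A) − b)/a = (-31.82 − (-2.7))/1.6 = -18.2.
σ²_A = a²·σ²_M, so σ²_M = 576/1.6² = 225.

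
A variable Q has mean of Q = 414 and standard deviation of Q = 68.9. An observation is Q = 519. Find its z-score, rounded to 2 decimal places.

z = (Q − mean of Q) / standard deviation of Q = (519 − 414) / 68.9 ≈ 1.52.

z = 1.52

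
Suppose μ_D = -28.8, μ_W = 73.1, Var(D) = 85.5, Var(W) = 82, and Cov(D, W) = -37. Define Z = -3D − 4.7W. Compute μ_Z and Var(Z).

μ_Z = -257.17, Var(Z) = 1537.48

μ_Z = (-3)·μ_D + (-4.7)·μ_W = (-3)·(-28.8) + (-4.7)·73.1 = -257.17.
Var(Z) = a²·Var(D) + b²·Var(W) + 2ab·Cov(D, W) with a = -3, b = -4.7.
= (-3)²·85.5 + (-4.7)²·82 + 2·(-3)·(-4.7)·(-37)
= 769.5 + 1811.38 + (-1043.4) = 1537.48.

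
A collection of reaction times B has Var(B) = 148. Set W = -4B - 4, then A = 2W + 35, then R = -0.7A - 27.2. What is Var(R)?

Var(R) = 4641.28

Var(W) = (-4)²·148 = 2368.
Var(A) = 2²·2368 = 9472.
Var(R) = (-0.7)²·9472 = 4641.28.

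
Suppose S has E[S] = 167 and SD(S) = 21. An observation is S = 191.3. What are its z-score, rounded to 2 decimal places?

z = 1.16

z = (S − E[S]) / SD(S) = (191.3 − 167) / 21 ≈ 1.16.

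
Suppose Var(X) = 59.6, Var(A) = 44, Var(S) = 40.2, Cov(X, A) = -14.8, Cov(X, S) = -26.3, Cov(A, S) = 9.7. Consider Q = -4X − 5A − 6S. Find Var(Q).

Var(Q) = 2228.4

Var(Q) = a²·Var(X) + b²·Var(A) + c²·Var(S) + 2ab·Cov(X, A) + 2ac·Cov(X, S) + 2bc·Cov(A, S), with a = -4, b = -5, c = -6.
= 953.6 + 1100 + 1447.2 + (-592) + (-1262.4) + 582
= 2228.4.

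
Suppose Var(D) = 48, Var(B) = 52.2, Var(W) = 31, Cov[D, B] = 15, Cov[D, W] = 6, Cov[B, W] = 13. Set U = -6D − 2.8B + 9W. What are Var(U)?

Var(U) = a²·Var(D) + b²·Var(B) + c²·Var(W) + 2ab·Cov[D, B] + 2ac·Cov[D, W] + 2bc·Cov[B, W], with a = -6, b = -2.8, c = 9.
= 1728 + 409.248 + 2511 + 504 + (-648) + (-655.2)
= 3849.048.

Var(U) = 3849.048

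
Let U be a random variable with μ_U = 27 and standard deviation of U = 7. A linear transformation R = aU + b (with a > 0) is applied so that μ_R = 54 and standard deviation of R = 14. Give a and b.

standard deviation of R = a·standard deviation of U (a > 0), so a = 14/7 = 2.
μ_R = a·μ_U + b, so b = 54 − 2·27 = 0.

a = 2, b = 0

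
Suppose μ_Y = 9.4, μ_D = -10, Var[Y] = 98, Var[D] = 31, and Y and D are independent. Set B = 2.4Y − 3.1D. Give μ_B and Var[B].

μ_B = 2.4·μ_Y + (-3.1)·μ_D = 2.4·9.4 + (-3.1)·(-10) = 53.56.
Var[B] = a²·Var[Y] + b²·Var[D] + 2ab·Cov(Y, D) with a = 2.4, b = -3.1.
Independence gives Cov(Y, D) = 0.
= 2.4²·98 + (-3.1)²·31 + 2·2.4·(-3.1)·0
= 564.48 + 297.91 + 0 = 862.39.

μ_B = 53.56, Var[B] = 862.39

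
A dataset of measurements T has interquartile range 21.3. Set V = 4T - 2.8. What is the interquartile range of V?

Under V = aT + b, IQR(V) = |a|·IQR(T) = |4|·21.3 = 85.2 (shifts cancel; spread scales by |a|).

IQR(V) = 85.2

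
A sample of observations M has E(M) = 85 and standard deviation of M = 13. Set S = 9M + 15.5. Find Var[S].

Var[S] = 13689

S = 9M + 15.5 is linear with a = 9, b = 15.5.
Var[M] = 13² = 169.
Var[S] = a²·Var[M] = 9²·169 = 13689 (the additive constant 15.5 does not affect variance).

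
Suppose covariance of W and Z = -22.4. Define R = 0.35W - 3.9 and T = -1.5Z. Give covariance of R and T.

covariance of R and T = 11.76

covariance of R and T = a·c·covariance of W and Z = 0.35·(-1.5)·(-22.4) = 11.76. Additive constants drop out.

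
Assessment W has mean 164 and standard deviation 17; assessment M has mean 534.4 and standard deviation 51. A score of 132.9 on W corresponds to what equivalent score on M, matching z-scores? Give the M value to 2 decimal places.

M = 441.10

z = (132.9 − 164)/17 ≈ -1.8294.
M = 534.4 + z·51 = 534.4 + (132.9 − 164)·51/17 = 441.10.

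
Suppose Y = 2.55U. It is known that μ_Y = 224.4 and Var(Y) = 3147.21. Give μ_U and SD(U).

From Y = 2.55U: μ_Y = a·μ_U + b, so μ_U = (μ_Y − b)/a = (224.4 − 0)/2.55 = 88.
SD(Y) = √3147.21 = 56.1.
SD(Y) = |a|·SD(U), so SD(U) = 56.1/|2.55| = 22.

μ_U = 88, SD(U) = 22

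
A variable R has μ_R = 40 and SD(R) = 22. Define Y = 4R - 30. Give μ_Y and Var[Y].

μ_Y = 130, Var[Y] = 7744

Y = 4R - 30 is linear with a = 4, b = -30.
μ_Y = a·μ_R + b = 4·40 + (-30) = 130.
Var[R] = 22² = 484.
Var[Y] = a²·Var[R] = 4²·484 = 7744 (the additive constant -30 does not affect variance).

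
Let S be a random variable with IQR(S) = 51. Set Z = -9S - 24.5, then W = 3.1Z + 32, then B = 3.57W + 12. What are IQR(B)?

IQR(B) = 5079.753

IQR(Z) = |-9|·51 = 459.
IQR(W) = |3.1|·459 = 1422.9.
IQR(B) = |3.57|·1422.9 = 5079.753.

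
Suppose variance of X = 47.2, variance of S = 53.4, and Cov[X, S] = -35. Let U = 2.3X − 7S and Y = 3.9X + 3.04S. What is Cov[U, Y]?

By bilinearity, Cov[U, Y] = ac·variance of X + bd·variance of S + (ad+bc)·Cov[X, S], with a=2.3, b=-7, c=3.9, d=3.04.
ac·variance of X = 2.3·3.9·47.2 = 423.384
bd·variance of S = (-7)·3.04·53.4 = -1136.352
(ad+bc)·Cov[X, S] = (-20.308)·(-35) = 710.78
Cov[U, Y] = 423.384 + (-1136.352) + 710.78 = -2.188.

Cov[U, Y] = -2.188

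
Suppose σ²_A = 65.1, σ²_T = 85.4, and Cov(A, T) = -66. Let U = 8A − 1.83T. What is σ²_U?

σ²_U = 6384.87606

σ²_U = a²·σ²_A + b²·σ²_T + 2ab·Cov(A, T) with a = 8, b = -1.83.
= 8²·65.1 + (-1.83)²·85.4 + 2·8·(-1.83)·(-66)
= 4166.4 + 285.99606 + 1932.48 = 6384.87606.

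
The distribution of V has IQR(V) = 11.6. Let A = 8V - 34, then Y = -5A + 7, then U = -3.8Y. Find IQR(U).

IQR(A) = |8|·11.6 = 92.8.
IQR(Y) = |-5|·92.8 = 464.
IQR(U) = |-3.8|·464 = 1763.2.

IQR(U) = 1763.2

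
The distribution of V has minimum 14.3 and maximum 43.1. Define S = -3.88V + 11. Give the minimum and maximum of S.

min(S) = -156.228, max(S) = -44.484

a = -3.88 < 0, so order reverses: min(S) = a·max(V)+b = (-3.88)·43.1 + 11 = -156.228; max(S) = a·min(V)+b = (-3.88)·14.3 + 11 = -44.484.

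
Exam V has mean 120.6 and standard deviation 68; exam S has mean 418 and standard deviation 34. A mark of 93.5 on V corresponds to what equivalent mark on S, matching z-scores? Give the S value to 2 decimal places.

z = (93.5 − 120.6)/68 ≈ -0.3985.
S = 418 + z·34 = 418 + (93.5 − 120.6)·34/68 = 404.45.

S = 404.45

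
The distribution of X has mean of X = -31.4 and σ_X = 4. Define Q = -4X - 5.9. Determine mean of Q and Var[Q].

Q = -4X - 5.9 is linear with a = -4, b = -5.9.
mean of Q = a·mean of X + b = (-4)·(-31.4) + (-5.9) = 119.7.
Var[X] = 4² = 16.
Var[Q] = a²·Var[X] = (-4)²·16 = 256 (the additive constant -5.9 does not affect variance).

mean of Q = 119.7, Var[Q] = 256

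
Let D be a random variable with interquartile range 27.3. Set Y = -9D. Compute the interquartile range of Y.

IQR(Y) = 245.7

Under Y = aD + b, IQR(Y) = |a|·IQR(D) = |-9|·27.3 = 245.7 (shifts cancel; spread scales by |a|).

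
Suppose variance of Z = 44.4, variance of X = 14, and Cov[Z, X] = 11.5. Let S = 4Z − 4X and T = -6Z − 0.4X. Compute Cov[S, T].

By bilinearity, Cov[S, T] = ac·variance of Z + bd·variance of X + (ad+bc)·Cov[Z, X], with a=4, b=-4, c=-6, d=-0.4.
ac·variance of Z = 4·(-6)·44.4 = -1065.6
bd·variance of X = (-4)·(-0.4)·14 = 22.4
(ad+bc)·Cov[Z, X] = (22.4)·11.5 = 257.6
Cov[S, T] = -1065.6 + 22.4 + 257.6 = -785.6.

Cov[S, T] = -785.6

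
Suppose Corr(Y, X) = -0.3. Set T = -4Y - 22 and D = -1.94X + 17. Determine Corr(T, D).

Corr(T, D) = -0.3

Linear rescalings preserve correlation up to sign; here the slopes -4 and -1.94 have the same sign, so Corr(T, D) = Corr(Y, X) = -0.3.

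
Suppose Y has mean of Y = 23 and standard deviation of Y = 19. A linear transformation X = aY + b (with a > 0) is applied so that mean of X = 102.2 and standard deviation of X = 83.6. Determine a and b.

standard deviation of X = a·standard deviation of Y (a > 0), so a = 83.6/19 = 4.4.
mean of X = a·mean of Y + b, so b = 102.2 − 4.4·23 = 1.

a = 4.4, b = 1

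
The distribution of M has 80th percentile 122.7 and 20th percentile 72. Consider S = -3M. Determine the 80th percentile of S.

80th percentile of S = -216

Since a = -3 < 0 the transformation is decreasing, reversing order: the 80th percentile of S corresponds to the 20th percentile of M.
So P_{80}(S) = a·P_{20}(M) + b = (-3)·72 = -216.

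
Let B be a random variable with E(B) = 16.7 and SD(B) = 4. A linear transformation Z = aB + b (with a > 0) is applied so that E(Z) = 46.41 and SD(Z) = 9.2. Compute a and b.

a = 2.3, b = 8

SD(Z) = a·SD(B) (a > 0), so a = 9.2/4 = 2.3.
E(Z) = a·E(B) + b, so b = 46.41 − 2.3·16.7 = 8.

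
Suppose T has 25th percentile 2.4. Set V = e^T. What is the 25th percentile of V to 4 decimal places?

25th percentile of V = 11.0232

e^T is increasing, so P_{25}(V) = g(P_{25}(T)) ≈ 11.0232.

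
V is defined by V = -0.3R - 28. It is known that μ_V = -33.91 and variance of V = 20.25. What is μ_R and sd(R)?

μ_R = 19.7, sd(R) = 15

From V = -0.3R - 28: μ_V = a·μ_R + b, so μ_R = (μ_V − b)/a = (-33.91 − (-28))/(-0.3) = 19.7.
sd(V) = √20.25 = 4.5.
sd(V) = |a|·sd(R), so sd(R) = 4.5/|-0.3| = 15.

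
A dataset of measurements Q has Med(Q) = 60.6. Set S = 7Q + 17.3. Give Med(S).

A linear map preserves order up to sign, so Med(S) = a·Med(Q) + b = 7·60.6 + 17.3 = 441.5.

Med(S) = 441.5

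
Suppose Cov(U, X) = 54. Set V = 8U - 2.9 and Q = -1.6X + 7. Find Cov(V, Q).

Cov(V, Q) = a·c·Cov(U, X) = 8·(-1.6)·54 = -691.2. Additive constants drop out.

Cov(V, Q) = -691.2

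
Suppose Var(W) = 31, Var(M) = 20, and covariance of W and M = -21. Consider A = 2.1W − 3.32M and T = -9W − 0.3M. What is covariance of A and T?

covariance of A and T = -1180.23

By bilinearity, covariance of A and T = ac·Var(W) + bd·Var(M) + (ad+bc)·covariance of W and M, with a=2.1, b=-3.32, c=-9, d=-0.3.
ac·Var(W) = 2.1·(-9)·31 = -585.9
bd·Var(M) = (-3.32)·(-0.3)·20 = 19.92
(ad+bc)·covariance of W and M = (29.25)·(-21) = -614.25
covariance of A and T = -585.9 + 19.92 + (-614.25) = -1180.23.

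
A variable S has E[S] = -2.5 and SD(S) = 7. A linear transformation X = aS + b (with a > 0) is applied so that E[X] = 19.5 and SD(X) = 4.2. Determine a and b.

SD(X) = a·SD(S) (a > 0), so a = 4.2/7 = 0.6.
E[X] = a·E[S] + b, so b = 19.5 − 0.6·(-2.5) = 21.

a = 0.6, b = 21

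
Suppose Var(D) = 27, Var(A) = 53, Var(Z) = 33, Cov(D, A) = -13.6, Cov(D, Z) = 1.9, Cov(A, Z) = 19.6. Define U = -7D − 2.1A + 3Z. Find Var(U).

Var(U) = 1127.13

Var(U) = a²·Var(D) + b²·Var(A) + c²·Var(Z) + 2ab·Cov(D, A) + 2ac·Cov(D, Z) + 2bc·Cov(A, Z), with a = -7, b = -2.1, c = 3.
= 1323 + 233.73 + 297 + (-399.84) + (-79.8) + (-246.96)
= 1127.13.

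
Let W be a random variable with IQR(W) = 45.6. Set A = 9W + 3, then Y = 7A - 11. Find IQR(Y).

IQR(A) = |9|·45.6 = 410.4.
IQR(Y) = |7|·410.4 = 2872.8.

IQR(Y) = 2872.8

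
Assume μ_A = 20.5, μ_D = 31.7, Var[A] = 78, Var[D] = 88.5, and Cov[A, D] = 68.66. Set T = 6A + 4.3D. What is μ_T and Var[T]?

μ_T = 259.31, Var[T] = 7987.221

μ_T = 6·μ_A + 4.3·μ_D = 6·20.5 + 4.3·31.7 = 259.31.
Var[T] = a²·Var[A] + b²·Var[D] + 2ab·Cov[A, D] with a = 6, b = 4.3.
= 6²·78 + 4.3²·88.5 + 2·6·4.3·68.66
= 2808 + 1636.365 + 3542.856 = 7987.221.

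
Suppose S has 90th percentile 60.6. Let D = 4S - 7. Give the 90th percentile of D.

Since a = 4 > 0 the transformation is increasing, so the 90th percentile of D = a·(P_{90} of S) + b = 4·60.6 + (-7) = 235.4.

90th percentile of D = 235.4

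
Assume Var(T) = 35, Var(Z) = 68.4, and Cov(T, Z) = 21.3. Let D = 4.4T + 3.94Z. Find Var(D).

Var(D) = 2477.92784

Var(D) = a²·Var(T) + b²·Var(Z) + 2ab·Cov(T, Z) with a = 4.4, b = 3.94.
= 4.4²·35 + 3.94²·68.4 + 2·4.4·3.94·21.3
= 677.6 + 1061.81424 + 738.5136 = 2477.92784.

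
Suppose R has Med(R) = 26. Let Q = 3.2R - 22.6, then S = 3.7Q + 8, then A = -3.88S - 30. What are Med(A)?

Med(A) = -931.0136

Med(Q) = 3.2·26 + (-22.6) = 60.6.
Med(S) = 3.7·60.6 + 8 = 232.22.
Med(A) = (-3.88)·232.22 + (-30) = -931.0136.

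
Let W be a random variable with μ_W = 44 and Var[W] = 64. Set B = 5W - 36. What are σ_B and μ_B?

B = 5W - 36 is linear with a = 5, b = -36.
σ_W = √64 = 8.
σ_B = |a|·σ_W = |5|·8 = 40.
μ_B = a·μ_W + b = 5·44 + (-36) = 184.

σ_B = 40, μ_B = 184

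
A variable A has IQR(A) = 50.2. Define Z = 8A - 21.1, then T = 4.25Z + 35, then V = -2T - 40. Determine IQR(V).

IQR(Z) = |8|·50.2 = 401.6.
IQR(T) = |4.25|·401.6 = 1706.8.
IQR(V) = |-2|·1706.8 = 3413.6.

IQR(V) = 3413.6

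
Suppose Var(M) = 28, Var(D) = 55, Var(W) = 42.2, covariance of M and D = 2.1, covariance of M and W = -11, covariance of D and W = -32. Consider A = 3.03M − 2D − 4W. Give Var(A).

Var(A) = a²·Var(M) + b²·Var(D) + c²·Var(W) + 2ab·covariance of M and D + 2ac·covariance of M and W + 2bc·covariance of D and W, with a = 3.03, b = -2, c = -4.
= 257.0652 + 220 + 675.2 + (-25.452) + 266.64 + (-512)
= 881.4532.

Var(A) = 881.4532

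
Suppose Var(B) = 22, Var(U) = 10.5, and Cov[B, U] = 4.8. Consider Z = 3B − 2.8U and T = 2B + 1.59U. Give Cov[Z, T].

Cov[Z, T] = 81.27

By bilinearity, Cov[Z, T] = ac·Var(B) + bd·Var(U) + (ad+bc)·Cov[B, U], with a=3, b=-2.8, c=2, d=1.59.
ac·Var(B) = 3·2·22 = 132
bd·Var(U) = (-2.8)·1.59·10.5 = -46.746
(ad+bc)·Cov[B, U] = (-0.83)·4.8 = -3.984
Cov[Z, T] = 132 + (-46.746) + (-3.984) = 81.27.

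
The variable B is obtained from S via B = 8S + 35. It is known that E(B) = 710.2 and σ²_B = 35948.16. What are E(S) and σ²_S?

From B = 8S + 35: E(B) = a·E(S) + b, so E(S) = (E(B) − b)/a = (710.2 − 35)/8 = 84.4.
σ²_B = a²·σ²_S, so σ²_S = 35948.16/8² = 561.69.

E(S) = 84.4, σ²_S = 561.69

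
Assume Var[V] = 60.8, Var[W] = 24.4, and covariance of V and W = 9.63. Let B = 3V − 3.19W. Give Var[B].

Var[B] = 611.17864

Var[B] = a²·Var[V] + b²·Var[W] + 2ab·covariance of V and W with a = 3, b = -3.19.
= 3²·60.8 + (-3.19)²·24.4 + 2·3·(-3.19)·9.63
= 547.2 + 248.29684 + (-184.3182) = 611.17864.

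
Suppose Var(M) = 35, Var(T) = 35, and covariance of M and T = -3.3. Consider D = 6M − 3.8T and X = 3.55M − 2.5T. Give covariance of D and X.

By bilinearity, covariance of D and X = ac·Var(M) + bd·Var(T) + (ad+bc)·covariance of M and T, with a=6, b=-3.8, c=3.55, d=-2.5.
ac·Var(M) = 6·3.55·35 = 745.5
bd·Var(T) = (-3.8)·(-2.5)·35 = 332.5
(ad+bc)·covariance of M and T = (-28.49)·(-3.3) = 94.017
covariance of D and X = 745.5 + 332.5 + 94.017 = 1172.017.

covariance of D and X = 1172.017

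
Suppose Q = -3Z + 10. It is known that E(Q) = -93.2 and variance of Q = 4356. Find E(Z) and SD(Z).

E(Z) = 34.4, SD(Z) = 22

From Q = -3Z + 10: E(Q) = a·E(Z) + b, so E(Z) = (E(Q) − b)/a = (-93.2 − 10)/(-3) = 34.4.
SD(Q) = √4356 = 66.
SD(Q) = |a|·SD(Z), so SD(Z) = 66/|-3| = 22.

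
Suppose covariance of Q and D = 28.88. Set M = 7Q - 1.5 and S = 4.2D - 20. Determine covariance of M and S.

covariance of M and S = a·c·covariance of Q and D = 7·4.2·28.88 = 849.072. Additive constants drop out.

covariance of M and S = 849.072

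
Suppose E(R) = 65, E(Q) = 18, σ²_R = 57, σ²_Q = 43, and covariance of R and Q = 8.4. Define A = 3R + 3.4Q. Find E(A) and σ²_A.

E(A) = 256.2, σ²_A = 1181.44

E(A) = 3·E(R) + 3.4·E(Q) = 3·65 + 3.4·18 = 256.2.
σ²_A = a²·σ²_R + b²·σ²_Q + 2ab·covariance of R and Q with a = 3, b = 3.4.
= 3²·57 + 3.4²·43 + 2·3·3.4·8.4
= 513 + 497.08 + 171.36 = 1181.44.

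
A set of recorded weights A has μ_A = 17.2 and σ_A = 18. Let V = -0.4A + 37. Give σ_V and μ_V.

V = -0.4A + 37 is linear with a = -0.4, b = 37.
σ_V = |a|·σ_A = |-0.4|·18 = 7.2.
μ_V = a·μ_A + b = (-0.4)·17.2 + 37 = 30.12.

σ_V = 7.2, μ_V = 30.12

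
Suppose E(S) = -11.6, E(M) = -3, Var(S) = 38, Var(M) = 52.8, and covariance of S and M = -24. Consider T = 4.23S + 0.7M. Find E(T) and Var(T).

E(T) = -51.168, Var(T) = 563.6742

E(T) = 4.23·E(S) + 0.7·E(M) = 4.23·(-11.6) + 0.7·(-3) = -51.168.
Var(T) = a²·Var(S) + b²·Var(M) + 2ab·covariance of S and M with a = 4.23, b = 0.7.
= 4.23²·38 + 0.7²·52.8 + 2·4.23·0.7·(-24)
= 679.9302 + 25.872 + (-142.128) = 563.6742.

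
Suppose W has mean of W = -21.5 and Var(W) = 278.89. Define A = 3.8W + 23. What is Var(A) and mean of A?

A = 3.8W + 23 is linear with a = 3.8, b = 23.
Var(A) = a²·Var(W) = 3.8²·278.89 = 4027.1716 (the additive constant 23 does not affect variance).
mean of A = a·mean of W + b = 3.8·(-21.5) + 23 = -58.7.

Var(A) = 4027.1716, mean of A = -58.7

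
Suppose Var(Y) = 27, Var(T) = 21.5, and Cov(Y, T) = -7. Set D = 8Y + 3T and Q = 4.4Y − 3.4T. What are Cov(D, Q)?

By bilinearity, Cov(D, Q) = ac·Var(Y) + bd·Var(T) + (ad+bc)·Cov(Y, T), with a=8, b=3, c=4.4, d=-3.4.
ac·Var(Y) = 8·4.4·27 = 950.4
bd·Var(T) = 3·(-3.4)·21.5 = -219.3
(ad+bc)·Cov(Y, T) = (-14)·(-7) = 98
Cov(D, Q) = 950.4 + (-219.3) + 98 = 829.1.

Cov(D, Q) = 829.1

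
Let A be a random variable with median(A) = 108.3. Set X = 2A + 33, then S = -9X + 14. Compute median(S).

median(X) = 2·108.3 + 33 = 249.6.
median(S) = (-9)·249.6 + 14 = -2232.4.

median(S) = -2232.4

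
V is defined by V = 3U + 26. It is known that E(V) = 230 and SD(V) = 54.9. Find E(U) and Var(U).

From V = 3U + 26: E(V) = a·E(U) + b, so E(U) = (E(V) − b)/a = (230 − 26)/3 = 68.
Var(V) = 54.9² = 3014.01.
Var(V) = a²·Var(U), so Var(U) = 3014.01/3² = 334.89.

E(U) = 68, Var(U) = 334.89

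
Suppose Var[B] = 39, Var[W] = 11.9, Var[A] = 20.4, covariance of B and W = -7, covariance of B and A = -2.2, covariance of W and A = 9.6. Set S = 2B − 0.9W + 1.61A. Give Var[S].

Var[S] = a²·Var[B] + b²·Var[W] + c²·Var[A] + 2ab·covariance of B and W + 2ac·covariance of B and A + 2bc·covariance of W and A, with a = 2, b = -0.9, c = 1.61.
= 156 + 9.639 + 52.87884 + 25.2 + (-14.168) + (-27.8208)
= 201.72904.

Var[S] = 201.72904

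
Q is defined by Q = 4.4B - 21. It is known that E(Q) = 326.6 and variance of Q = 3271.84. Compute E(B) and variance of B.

From Q = 4.4B - 21: E(Q) = a·E(B) + b, so E(B) = (E(Q) − b)/a = (326.6 − (-21))/4.4 = 79.
variance of Q = a²·variance of B, so variance of B = 3271.84/4.4² = 169.

E(B) = 79, variance of B = 169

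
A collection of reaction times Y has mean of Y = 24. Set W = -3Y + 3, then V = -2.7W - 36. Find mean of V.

mean of W = (-3)·24 + 3 = -69.
mean of V = (-2.7)·(-69) + (-36) = 150.3.

mean of V = 150.3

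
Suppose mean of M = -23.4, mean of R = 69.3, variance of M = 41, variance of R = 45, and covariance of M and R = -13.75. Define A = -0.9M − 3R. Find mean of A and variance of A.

mean of A = -186.84, variance of A = 363.96

mean of A = (-0.9)·mean of M + (-3)·mean of R = (-0.9)·(-23.4) + (-3)·69.3 = -186.84.
variance of A = a²·variance of M + b²·variance of R + 2ab·covariance of M and R with a = -0.9, b = -3.
= (-0.9)²·41 + (-3)²·45 + 2·(-0.9)·(-3)·(-13.75)
= 33.21 + 405 + (-74.25) = 363.96.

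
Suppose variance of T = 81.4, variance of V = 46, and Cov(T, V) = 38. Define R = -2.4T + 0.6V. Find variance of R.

variance of R = a²·variance of T + b²·variance of V + 2ab·Cov(T, V) with a = -2.4, b = 0.6.
= (-2.4)²·81.4 + 0.6²·46 + 2·(-2.4)·0.6·38
= 468.864 + 16.56 + (-109.44) = 375.984.

variance of R = 375.984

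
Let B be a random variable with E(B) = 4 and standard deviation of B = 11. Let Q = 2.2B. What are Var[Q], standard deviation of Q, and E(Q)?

Var[Q] = 585.64, standard deviation of Q = 24.2, E(Q) = 8.8

Q = 2.2B is linear with a = 2.2, b = 0.
Var[B] = 11² = 121.
Var[Q] = a²·Var[B] = 2.2²·121 = 585.64.
standard deviation of Q = |a|·standard deviation of B = |2.2|·11 = 24.2.
E(Q) = a·E(B) + b = 2.2·4 = 8.8.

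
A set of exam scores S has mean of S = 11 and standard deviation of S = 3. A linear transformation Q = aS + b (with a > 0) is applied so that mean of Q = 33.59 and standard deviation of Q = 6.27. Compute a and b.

a = 2.09, b = 10.6

standard deviation of Q = a·standard deviation of S (a > 0), so a = 6.27/3 = 2.09.
mean of Q = a·mean of S + b, so b = 33.59 − 2.09·11 = 10.6.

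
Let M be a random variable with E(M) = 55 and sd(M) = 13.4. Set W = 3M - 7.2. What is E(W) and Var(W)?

W = 3M - 7.2 is linear with a = 3, b = -7.2.
E(W) = a·E(M) + b = 3·55 + (-7.2) = 157.8.
Var(M) = 13.4² = 179.56.
Var(W) = a²·Var(M) = 3²·179.56 = 1616.04 (the additive constant -7.2 does not affect variance).

E(W) = 157.8, Var(W) = 1616.04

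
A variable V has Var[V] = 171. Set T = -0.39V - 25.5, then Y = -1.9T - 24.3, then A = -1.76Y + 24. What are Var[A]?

Var[T] = (-0.39)²·171 = 26.0091.
Var[Y] = (-1.9)²·26.0091 = 93.892851.
Var[A] = (-1.76)²·93.892851 = 290.8424952576.

Var[A] = 290.8424952576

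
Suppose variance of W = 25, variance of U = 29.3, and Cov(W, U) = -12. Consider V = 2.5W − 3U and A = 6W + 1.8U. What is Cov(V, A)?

By bilinearity, Cov(V, A) = ac·variance of W + bd·variance of U + (ad+bc)·Cov(W, U), with a=2.5, b=-3, c=6, d=1.8.
ac·variance of W = 2.5·6·25 = 375
bd·variance of U = (-3)·1.8·29.3 = -158.22
(ad+bc)·Cov(W, U) = (-13.5)·(-12) = 162
Cov(V, A) = 375 + (-158.22) + 162 = 378.78.

Cov(V, A) = 378.78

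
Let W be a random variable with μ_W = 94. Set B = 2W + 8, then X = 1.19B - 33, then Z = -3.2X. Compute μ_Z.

μ_Z = -640.768

μ_B = 2·94 + 8 = 196.
μ_X = 1.19·196 + (-33) = 200.24.
μ_Z = (-3.2)·200.24 = -640.768.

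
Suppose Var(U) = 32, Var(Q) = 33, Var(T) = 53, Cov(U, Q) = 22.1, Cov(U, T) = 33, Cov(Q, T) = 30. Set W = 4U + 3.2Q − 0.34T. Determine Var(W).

Var(W) = 1266.7668

Var(W) = a²·Var(U) + b²·Var(Q) + c²·Var(T) + 2ab·Cov(U, Q) + 2ac·Cov(U, T) + 2bc·Cov(Q, T), with a = 4, b = 3.2, c = -0.34.
= 512 + 337.92 + 6.1268 + 565.76 + (-89.76) + (-65.28)
= 1266.7668.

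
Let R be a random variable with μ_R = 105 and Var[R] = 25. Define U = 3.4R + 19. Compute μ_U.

μ_U = 376

U = 3.4R + 19 is linear with a = 3.4, b = 19.
μ_U = a·μ_R + b = 3.4·105 + 19 = 376.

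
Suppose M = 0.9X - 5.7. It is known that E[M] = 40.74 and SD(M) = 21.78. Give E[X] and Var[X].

From M = 0.9X - 5.7: E[M] = a·E[X] + b, so E[X] = (E[M] − b)/a = (40.74 − (-5.7))/0.9 = 51.6.
Var[M] = 21.78² = 474.3684.
Var[M] = a²·Var[X], so Var[X] = 474.3684/0.9² = 585.64.

E[X] = 51.6, Var[X] = 585.64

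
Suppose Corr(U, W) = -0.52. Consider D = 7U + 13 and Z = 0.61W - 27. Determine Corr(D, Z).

Linear rescalings preserve correlation up to sign; here the slopes 7 and 0.61 have the same sign, so Corr(D, Z) = Corr(U, W) = -0.52.

Corr(D, Z) = -0.52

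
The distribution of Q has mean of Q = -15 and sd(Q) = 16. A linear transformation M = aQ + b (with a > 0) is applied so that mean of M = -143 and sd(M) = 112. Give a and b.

a = 7, b = -38

sd(M) = a·sd(Q) (a > 0), so a = 112/16 = 7.
mean of M = a·mean of Q + b, so b = -143 − 7·(-15) = -38.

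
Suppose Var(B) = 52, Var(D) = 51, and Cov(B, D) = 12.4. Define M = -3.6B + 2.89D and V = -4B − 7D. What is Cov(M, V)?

Cov(M, V) = -113.794

By bilinearity, Cov(M, V) = ac·Var(B) + bd·Var(D) + (ad+bc)·Cov(B, D), with a=-3.6, b=2.89, c=-4, d=-7.
ac·Var(B) = (-3.6)·(-4)·52 = 748.8
bd·Var(D) = 2.89·(-7)·51 = -1031.73
(ad+bc)·Cov(B, D) = (13.64)·12.4 = 169.136
Cov(M, V) = 748.8 + (-1031.73) + 169.136 = -113.794.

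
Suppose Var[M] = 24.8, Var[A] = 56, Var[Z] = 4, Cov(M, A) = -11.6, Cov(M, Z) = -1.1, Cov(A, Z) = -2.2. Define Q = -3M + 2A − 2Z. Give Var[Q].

Var[Q] = a²·Var[M] + b²·Var[A] + c²·Var[Z] + 2ab·Cov(M, A) + 2ac·Cov(M, Z) + 2bc·Cov(A, Z), with a = -3, b = 2, c = -2.
= 223.2 + 224 + 16 + 139.2 + (-13.2) + 17.6
= 606.8.

Var[Q] = 606.8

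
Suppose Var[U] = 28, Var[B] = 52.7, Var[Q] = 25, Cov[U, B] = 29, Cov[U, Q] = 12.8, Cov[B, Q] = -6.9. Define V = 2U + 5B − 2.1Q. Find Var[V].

Var[V] = a²·Var[U] + b²·Var[B] + c²·Var[Q] + 2ab·Cov[U, B] + 2ac·Cov[U, Q] + 2bc·Cov[B, Q], with a = 2, b = 5, c = -2.1.
= 112 + 1317.5 + 110.25 + 580 + (-107.52) + 144.9
= 2157.13.

Var[V] = 2157.13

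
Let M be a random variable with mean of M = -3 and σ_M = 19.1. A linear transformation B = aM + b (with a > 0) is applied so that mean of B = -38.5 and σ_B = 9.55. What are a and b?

σ_B = a·σ_M (a > 0), so a = 9.55/19.1 = 0.5.
mean of B = a·mean of M + b, so b = -38.5 − 0.5·(-3) = -37.

a = 0.5, b = -37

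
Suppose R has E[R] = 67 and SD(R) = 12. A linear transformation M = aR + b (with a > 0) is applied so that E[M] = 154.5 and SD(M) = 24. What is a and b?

a = 2, b = 20.5

SD(M) = a·SD(R) (a > 0), so a = 24/12 = 2.
E[M] = a·E[R] + b, so b = 154.5 − 2·67 = 20.5.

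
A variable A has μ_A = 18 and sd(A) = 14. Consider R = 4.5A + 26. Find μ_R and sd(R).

μ_R = 107, sd(R) = 63

R = 4.5A + 26 is linear with a = 4.5, b = 26.
μ_R = a·μ_A + b = 4.5·18 + 26 = 107.
sd(R) = |a|·sd(A) = |4.5|·14 = 63.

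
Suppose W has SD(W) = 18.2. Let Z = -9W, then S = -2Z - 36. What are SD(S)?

SD(S) = 327.6

SD(Z) = |-9|·18.2 = 163.8.
SD(S) = |-2|·163.8 = 327.6.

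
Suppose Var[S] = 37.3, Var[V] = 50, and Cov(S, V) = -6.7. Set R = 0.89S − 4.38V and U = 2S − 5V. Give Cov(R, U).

Cov(R, U) = 1249.901

By bilinearity, Cov(R, U) = ac·Var[S] + bd·Var[V] + (ad+bc)·Cov(S, V), with a=0.89, b=-4.38, c=2, d=-5.
ac·Var[S] = 0.89·2·37.3 = 66.394
bd·Var[V] = (-4.38)·(-5)·50 = 1095
(ad+bc)·Cov(S, V) = (-13.21)·(-6.7) = 88.507
Cov(R, U) = 66.394 + 1095 + 88.507 = 1249.901.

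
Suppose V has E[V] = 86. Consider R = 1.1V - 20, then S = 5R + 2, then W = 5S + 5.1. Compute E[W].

E[W] = 1880.1

E[R] = 1.1·86 + (-20) = 74.6.
E[S] = 5·74.6 + 2 = 375.
E[W] = 5·375 + 5.1 = 1880.1.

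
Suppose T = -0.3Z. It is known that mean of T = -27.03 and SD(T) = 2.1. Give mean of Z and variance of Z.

mean of Z = 90.1, variance of Z = 49

From T = -0.3Z: mean of T = a·mean of Z + b, so mean of Z = (mean of T − b)/a = (-27.03 − 0)/(-0.3) = 90.1.
variance of T = 2.1² = 4.41.
variance of T = a²·variance of Z, so variance of Z = 4.41/(-0.3)² = 49.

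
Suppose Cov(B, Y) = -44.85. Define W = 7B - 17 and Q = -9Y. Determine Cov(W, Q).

Cov(W, Q) = a·c·Cov(B, Y) = 7·(-9)·(-44.85) = 2825.55. Additive constants drop out.

Cov(W, Q) = 2825.55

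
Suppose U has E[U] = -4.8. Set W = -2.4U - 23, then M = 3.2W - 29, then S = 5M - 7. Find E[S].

E[S] = -335.68

E[W] = (-2.4)·(-4.8) + (-23) = -11.48.
E[M] = 3.2·(-11.48) + (-29) = -65.736.
E[S] = 5·(-65.736) + (-7) = -335.68.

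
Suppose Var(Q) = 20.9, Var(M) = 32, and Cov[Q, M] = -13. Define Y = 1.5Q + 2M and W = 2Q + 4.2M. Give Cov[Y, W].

Cov[Y, W] = 197.6

By bilinearity, Cov[Y, W] = ac·Var(Q) + bd·Var(M) + (ad+bc)·Cov[Q, M], with a=1.5, b=2, c=2, d=4.2.
ac·Var(Q) = 1.5·2·20.9 = 62.7
bd·Var(M) = 2·4.2·32 = 268.8
(ad+bc)·Cov[Q, M] = (10.3)·(-13) = -133.9
Cov[Y, W] = 62.7 + 268.8 + (-133.9) = 197.6.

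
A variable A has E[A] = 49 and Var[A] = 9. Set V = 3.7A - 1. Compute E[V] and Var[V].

E[V] = 180.3, Var[V] = 123.21

V = 3.7A - 1 is linear with a = 3.7, b = -1.
E[V] = a·E[A] + b = 3.7·49 + (-1) = 180.3.
Var[V] = a²·Var[A] = 3.7²·9 = 123.21 (the additive constant -1 does not affect variance).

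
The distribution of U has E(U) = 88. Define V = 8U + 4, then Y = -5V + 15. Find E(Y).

E(Y) = -3525

E(V) = 8·88 + 4 = 708.
E(Y) = (-5)·708 + 15 = -3525.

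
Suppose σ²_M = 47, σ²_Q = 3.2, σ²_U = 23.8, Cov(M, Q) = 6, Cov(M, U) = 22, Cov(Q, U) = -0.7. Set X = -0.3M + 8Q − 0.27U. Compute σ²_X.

σ²_X = a²·σ²_M + b²·σ²_Q + c²·σ²_U + 2ab·Cov(M, Q) + 2ac·Cov(M, U) + 2bc·Cov(Q, U), with a = -0.3, b = 8, c = -0.27.
= 4.23 + 204.8 + 1.73502 + (-28.8) + 3.564 + 3.024
= 188.55302.

σ²_X = 188.55302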